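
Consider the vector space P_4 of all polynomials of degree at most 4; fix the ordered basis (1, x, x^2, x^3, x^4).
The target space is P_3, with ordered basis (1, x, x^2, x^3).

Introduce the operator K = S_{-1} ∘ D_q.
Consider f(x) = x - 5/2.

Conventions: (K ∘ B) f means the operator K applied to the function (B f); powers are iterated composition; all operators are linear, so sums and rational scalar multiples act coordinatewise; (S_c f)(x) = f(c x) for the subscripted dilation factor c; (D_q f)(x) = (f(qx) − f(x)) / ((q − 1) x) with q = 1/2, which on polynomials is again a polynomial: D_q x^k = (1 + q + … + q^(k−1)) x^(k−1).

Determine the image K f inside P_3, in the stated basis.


g(x) = 1

D_q f = 1
S_{-1} D_q f = 1


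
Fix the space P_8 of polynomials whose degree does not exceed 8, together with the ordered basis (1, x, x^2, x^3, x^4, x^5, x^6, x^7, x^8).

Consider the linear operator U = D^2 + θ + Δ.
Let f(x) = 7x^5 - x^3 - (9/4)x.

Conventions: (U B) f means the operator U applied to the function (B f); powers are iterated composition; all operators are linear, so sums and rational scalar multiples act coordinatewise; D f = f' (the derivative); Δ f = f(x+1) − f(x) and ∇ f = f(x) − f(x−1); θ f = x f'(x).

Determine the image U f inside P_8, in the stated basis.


D f = 35x^4 - 3x^2 - 9/4
D D f = 140x^3 - 6x
θ f = 35x^5 - 3x^3 - (9/4)x
Δ f = 35x^4 + 70x^3 + 67x^2 + 32x + 15/4
(D^2 + θ + Δ) f = 35x^5 + 35x^4 + 207x^3 + 67x^2 + (95/4)x + 15/4

g(x) = 35x^5 + 35x^4 + 207x^3 + 67x^2 + (95/4)x + 15/4


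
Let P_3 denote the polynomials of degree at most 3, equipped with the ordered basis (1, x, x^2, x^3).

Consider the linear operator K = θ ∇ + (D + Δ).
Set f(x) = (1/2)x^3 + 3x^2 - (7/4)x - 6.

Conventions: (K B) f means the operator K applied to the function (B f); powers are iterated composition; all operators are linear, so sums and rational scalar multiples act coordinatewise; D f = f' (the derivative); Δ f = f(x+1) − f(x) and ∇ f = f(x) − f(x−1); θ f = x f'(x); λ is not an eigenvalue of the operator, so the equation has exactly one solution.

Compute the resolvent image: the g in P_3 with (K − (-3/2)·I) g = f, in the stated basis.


write g with unknown coordinates in the stated basis and equate coefficients in (K − (-3/2)·I) g = f
solving from the highest basis element down gives g = (1/3)x^3 - (2/3)x^2 + (3/2)x - 52/9
check: K g = 4x^2 - 4x + 8/3
so K g − (-3/2)·g = (1/2)x^3 + 3x^2 - (7/4)x - 6 = f ✓

g(x) = (1/3)x^3 - (2/3)x^2 + (3/2)x - 52/9


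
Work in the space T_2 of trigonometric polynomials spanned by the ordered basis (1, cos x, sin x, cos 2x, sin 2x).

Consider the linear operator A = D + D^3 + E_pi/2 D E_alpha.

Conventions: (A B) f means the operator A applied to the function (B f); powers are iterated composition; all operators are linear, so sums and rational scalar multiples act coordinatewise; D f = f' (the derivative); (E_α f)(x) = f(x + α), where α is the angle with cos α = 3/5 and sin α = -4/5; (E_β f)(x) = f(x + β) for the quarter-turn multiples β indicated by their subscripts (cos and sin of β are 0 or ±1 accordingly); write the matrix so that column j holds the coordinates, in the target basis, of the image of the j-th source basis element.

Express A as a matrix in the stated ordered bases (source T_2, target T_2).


image of 1: 0
image of cos x: -(3/5)cos x - (4/5)sin x
image of sin x: (4/5)cos x - (3/5)sin x
image of cos 2x: -(48/25)cos 2x + (136/25)sin 2x
image of sin 2x: -(136/25)cos 2x - (48/25)sin 2x
each image's coordinates form column j of the matrix

the matrix is [[0, 0, 0, 0, 0]; [0, -3/5, 4/5, 0, 0]; [0, -4/5, -3/5, 0, 0]; [0, 0, 0, -48/25, -136/25]; [0, 0, 0, 136/25, -48/25]] (rows listed top to bottom)


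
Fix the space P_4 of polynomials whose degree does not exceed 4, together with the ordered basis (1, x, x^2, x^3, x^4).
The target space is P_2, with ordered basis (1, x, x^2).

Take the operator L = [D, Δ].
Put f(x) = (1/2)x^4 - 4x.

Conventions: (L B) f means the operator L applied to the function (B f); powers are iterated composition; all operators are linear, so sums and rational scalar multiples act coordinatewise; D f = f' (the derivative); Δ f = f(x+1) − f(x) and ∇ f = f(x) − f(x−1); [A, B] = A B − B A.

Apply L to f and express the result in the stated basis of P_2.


the result is g(x) = 0

Δ f = 2x^3 + 3x^2 + 2x - 7/2
D Δ f = 6x^2 + 6x + 2
D f = 2x^3 - 4
Δ D f = 6x^2 + 6x + 2
[D, Δ] f = 0


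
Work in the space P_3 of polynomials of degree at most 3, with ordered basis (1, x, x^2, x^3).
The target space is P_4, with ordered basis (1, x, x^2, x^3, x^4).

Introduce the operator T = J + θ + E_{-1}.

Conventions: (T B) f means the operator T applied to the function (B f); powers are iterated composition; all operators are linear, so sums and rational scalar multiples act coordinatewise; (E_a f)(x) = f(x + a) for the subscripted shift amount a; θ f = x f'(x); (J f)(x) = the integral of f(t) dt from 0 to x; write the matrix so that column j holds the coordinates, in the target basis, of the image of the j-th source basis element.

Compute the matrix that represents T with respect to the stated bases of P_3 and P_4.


image of 1: x + 1
image of x: (1/2)x^2 + 2x - 1
image of x^2: (1/3)x^3 + 3x^2 - 2x + 1
image of x^3: (1/4)x^4 + 4x^3 - 3x^2 + 3x - 1
each image's coordinates form column j of the matrix

the matrix is [[1, -1, 1, -1]; [1, 2, -2, 3]; [0, 1/2, 3, -3]; [0, 0, 1/3, 4]; [0, 0, 0, 1/4]] (rows listed top to bottom)


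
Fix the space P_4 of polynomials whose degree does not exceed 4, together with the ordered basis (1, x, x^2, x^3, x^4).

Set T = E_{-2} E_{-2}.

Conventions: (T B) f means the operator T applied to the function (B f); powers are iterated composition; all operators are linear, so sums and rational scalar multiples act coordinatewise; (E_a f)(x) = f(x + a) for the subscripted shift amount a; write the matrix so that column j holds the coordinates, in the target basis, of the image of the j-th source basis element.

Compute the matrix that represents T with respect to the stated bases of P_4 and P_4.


image of 1: 1
image of x: x - 4
image of x^2: x^2 - 8x + 16
image of x^3: x^3 - 12x^2 + 48x - 64
image of x^4: x^4 - 16x^3 + 96x^2 - 256x + 256
each image's coordinates form column j of the matrix

the matrix is [[1, -4, 16, -64, 256]; [0, 1, -8, 48, -256]; [0, 0, 1, -12, 96]; [0, 0, 0, 1, -16]; [0, 0, 0, 0, 1]] (rows listed top to bottom)


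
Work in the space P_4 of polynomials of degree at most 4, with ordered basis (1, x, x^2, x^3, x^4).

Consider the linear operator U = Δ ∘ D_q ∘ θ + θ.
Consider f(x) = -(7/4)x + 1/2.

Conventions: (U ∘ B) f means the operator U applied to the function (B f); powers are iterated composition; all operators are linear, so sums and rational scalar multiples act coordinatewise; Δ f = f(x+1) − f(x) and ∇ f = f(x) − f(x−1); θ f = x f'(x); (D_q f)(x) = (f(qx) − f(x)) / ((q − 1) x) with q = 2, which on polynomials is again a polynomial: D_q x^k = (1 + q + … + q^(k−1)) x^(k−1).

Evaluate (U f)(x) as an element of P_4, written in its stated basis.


θ f = -(7/4)x
D_q θ f = -7/4
Δ D_q θ f = 0
θ f = -(7/4)x
(Δ ∘ D_q ∘ θ + θ) f = -(7/4)x

g(x) = -(7/4)x


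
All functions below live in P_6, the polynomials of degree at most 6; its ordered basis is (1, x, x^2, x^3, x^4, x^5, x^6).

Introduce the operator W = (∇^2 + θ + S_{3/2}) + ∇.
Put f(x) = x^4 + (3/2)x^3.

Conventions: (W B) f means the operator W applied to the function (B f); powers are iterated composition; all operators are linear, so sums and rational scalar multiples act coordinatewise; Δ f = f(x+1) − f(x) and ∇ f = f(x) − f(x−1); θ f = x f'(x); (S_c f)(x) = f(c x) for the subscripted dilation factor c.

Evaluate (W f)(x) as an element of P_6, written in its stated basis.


g(x) = (145/16)x^4 + (217/16)x^3 + (21/2)x^2 - (31/2)x + 11/2

∇ f = 4x^3 - (3/2)x^2 - (1/2)x + 1/2
∇ ∇ f = 12x^2 - 15x + 5
θ f = 4x^4 + (9/2)x^3
S_{3/2} f = (81/16)x^4 + (81/16)x^3
(∇^2 + θ + S_{3/2}) f = (145/16)x^4 + (153/16)x^3 + 12x^2 - 15x + 5
∇ f = 4x^3 - (3/2)x^2 - (1/2)x + 1/2
((∇^2 + θ + S_{3/2}) + ∇) f = (145/16)x^4 + (217/16)x^3 + (21/2)x^2 - (31/2)x + 11/2


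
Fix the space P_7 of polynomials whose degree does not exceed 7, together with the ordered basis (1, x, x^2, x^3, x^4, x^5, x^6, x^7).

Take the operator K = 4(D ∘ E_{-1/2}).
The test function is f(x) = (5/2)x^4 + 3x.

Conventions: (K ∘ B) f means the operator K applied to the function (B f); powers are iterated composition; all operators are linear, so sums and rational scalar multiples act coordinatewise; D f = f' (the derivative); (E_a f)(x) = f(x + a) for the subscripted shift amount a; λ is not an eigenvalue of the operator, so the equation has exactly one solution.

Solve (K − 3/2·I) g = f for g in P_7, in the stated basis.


the image equals g(x) = -(5/3)x^4 - (160/9)x^3 - (1040/9)x^2 - (13214/27)x - 83452/81

write g with unknown coordinates in the stated basis and equate coefficients in (K − 3/2·I) g = f
solving from the highest basis element down gives g = -(5/3)x^4 - (160/9)x^3 - (1040/9)x^2 - (13214/27)x - 83452/81
check: K g = -(80/3)x^3 - (520/3)x^2 - (6580/9)x - 41726/27
so K g − 3/2·g = (5/2)x^4 + 3x = f ✓


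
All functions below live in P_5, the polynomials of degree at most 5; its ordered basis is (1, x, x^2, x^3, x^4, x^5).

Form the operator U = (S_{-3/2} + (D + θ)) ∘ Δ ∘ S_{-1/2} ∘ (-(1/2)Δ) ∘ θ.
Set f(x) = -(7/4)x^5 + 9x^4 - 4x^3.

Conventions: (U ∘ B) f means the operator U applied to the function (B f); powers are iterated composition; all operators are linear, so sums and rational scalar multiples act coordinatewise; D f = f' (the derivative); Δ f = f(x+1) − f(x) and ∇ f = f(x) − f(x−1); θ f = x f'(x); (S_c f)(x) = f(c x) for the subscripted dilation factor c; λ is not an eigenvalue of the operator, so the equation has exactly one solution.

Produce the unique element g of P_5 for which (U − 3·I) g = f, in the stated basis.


write g with unknown coordinates in the stated basis and equate coefficients in (U − 3·I) g = f
solving from the highest basis element down gives g = (7/12)x^5 - 3x^4 + (1199/768)x^3 - (2739/256)x^2 - (82649/18432)x - 72095/18432
check: U g = (175/256)x^3 - (8217/256)x^2 - (82649/6144)x - 72095/6144
so U g − 3·g = -(7/4)x^5 + 9x^4 - 4x^3 = f ✓

the result is g(x) = (7/12)x^5 - 3x^4 + (1199/768)x^3 - (2739/256)x^2 - (82649/18432)x - 72095/18432


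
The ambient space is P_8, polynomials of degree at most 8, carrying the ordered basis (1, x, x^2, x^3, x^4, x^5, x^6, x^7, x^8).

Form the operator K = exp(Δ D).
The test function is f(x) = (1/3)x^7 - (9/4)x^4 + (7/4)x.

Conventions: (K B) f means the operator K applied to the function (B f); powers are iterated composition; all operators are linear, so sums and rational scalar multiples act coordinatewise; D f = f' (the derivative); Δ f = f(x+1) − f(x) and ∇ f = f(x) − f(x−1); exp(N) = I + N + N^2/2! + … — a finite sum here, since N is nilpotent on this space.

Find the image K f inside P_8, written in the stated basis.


the image equals g(x) = (1/3)x^7 + 14x^5 + (131/4)x^4 + (560/3)x^3 + 428x^2 + (3035/4)x + 1789/3

order-1 term: 14x^5 + 35x^4 + (140/3)x^3 + 8x^2 - 13x - 20/3
order-2 term: 140x^3 + 420x^2 + 490x + 183
order-3 term: 280x + 420
the series for exp(Δ D) f terminates at order 3
exp(Δ D) f = (1/3)x^7 + 14x^5 + (131/4)x^4 + (560/3)x^3 + 428x^2 + (3035/4)x + 1789/3


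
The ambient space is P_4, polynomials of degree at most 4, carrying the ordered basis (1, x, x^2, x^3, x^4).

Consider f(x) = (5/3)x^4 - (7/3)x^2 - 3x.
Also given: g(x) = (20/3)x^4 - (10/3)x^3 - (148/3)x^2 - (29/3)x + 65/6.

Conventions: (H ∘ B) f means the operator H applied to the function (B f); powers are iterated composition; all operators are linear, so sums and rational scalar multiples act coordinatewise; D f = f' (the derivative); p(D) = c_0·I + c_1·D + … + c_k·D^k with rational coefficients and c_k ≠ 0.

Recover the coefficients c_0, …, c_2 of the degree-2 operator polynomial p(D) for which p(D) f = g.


D^0 f = (5/3)x^4 - (7/3)x^2 - 3x
D^1 f = (20/3)x^3 - (14/3)x - 3
D^2 f = 20x^2 - 14/3
matching coefficients of g against c_0 f + c_1 Df + … from the top degree down determines the c_i
solution: c_0 = 4, c_1 = -1/2, c_2 = -2

p(D) = 4·I − (1/2)·D − 2·D^2, i.e. c_0 = 4, c_1 = -1/2, c_2 = -2


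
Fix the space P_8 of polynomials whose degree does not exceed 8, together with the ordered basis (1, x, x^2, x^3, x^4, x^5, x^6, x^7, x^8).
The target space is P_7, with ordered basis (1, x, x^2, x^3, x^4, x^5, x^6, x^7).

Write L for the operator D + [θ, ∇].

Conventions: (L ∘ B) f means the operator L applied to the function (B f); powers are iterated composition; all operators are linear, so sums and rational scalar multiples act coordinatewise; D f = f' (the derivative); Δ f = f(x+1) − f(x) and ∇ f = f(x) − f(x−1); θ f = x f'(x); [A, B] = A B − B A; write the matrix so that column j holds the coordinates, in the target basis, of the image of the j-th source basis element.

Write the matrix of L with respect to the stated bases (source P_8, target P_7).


image of 1: 0
image of x: 0
image of x^2: 2
image of x^3: 6x - 3
image of x^4: 12x^2 - 12x + 4
image of x^5: 20x^3 - 30x^2 + 20x - 5
image of x^6: 30x^4 - 60x^3 + 60x^2 - 30x + 6
image of x^7: 42x^5 - 105x^4 + 140x^3 - 105x^2 + 42x - 7
image of x^8: 56x^6 - 168x^5 + 280x^4 - 280x^3 + 168x^2 - 56x + 8
each image's coordinates form column j of the matrix

the matrix is [[0, 0, 2, -3, 4, -5, 6, -7, 8]; [0, 0, 0, 6, -12, 20, -30, 42, -56]; [0, 0, 0, 0, 12, -30, 60, -105, 168]; [0, 0, 0, 0, 0, 20, -60, 140, -280]; [0, 0, 0, 0, 0, 0, 30, -105, 280]; [0, 0, 0, 0, 0, 0, 0, 42, -168]; [0, 0, 0, 0, 0, 0, 0, 0, 56]; [0, 0, 0, 0, 0, 0, 0, 0, 0]] (rows listed top to bottom)


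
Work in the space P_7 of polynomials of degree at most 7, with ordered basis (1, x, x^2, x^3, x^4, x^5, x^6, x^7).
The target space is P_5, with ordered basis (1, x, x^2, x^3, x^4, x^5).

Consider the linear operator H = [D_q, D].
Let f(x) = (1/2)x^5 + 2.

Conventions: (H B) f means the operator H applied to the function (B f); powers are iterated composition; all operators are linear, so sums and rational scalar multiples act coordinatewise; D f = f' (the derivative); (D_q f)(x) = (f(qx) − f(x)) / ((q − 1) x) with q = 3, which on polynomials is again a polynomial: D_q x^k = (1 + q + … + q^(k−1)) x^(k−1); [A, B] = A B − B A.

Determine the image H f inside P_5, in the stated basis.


D f = (5/2)x^4
D_q D f = 100x^3
D_q f = (121/2)x^4
D D_q f = 242x^3
[D_q, D] f = -142x^3

g(x) = -142x^3


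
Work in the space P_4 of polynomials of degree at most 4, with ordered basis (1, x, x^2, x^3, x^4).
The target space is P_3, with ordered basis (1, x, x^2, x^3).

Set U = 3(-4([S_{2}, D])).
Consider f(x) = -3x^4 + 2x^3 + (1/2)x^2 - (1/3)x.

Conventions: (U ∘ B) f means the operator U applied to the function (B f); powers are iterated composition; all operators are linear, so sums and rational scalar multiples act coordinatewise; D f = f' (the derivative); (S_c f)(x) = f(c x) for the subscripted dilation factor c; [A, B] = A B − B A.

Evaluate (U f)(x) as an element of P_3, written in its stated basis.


D f = -12x^3 + 6x^2 + x - 1/3
S_{2} D f = -96x^3 + 24x^2 + 2x - 1/3
S_{2} f = -48x^4 + 16x^3 + 2x^2 - (2/3)x
D S_{2} f = -192x^3 + 48x^2 + 4x - 2/3
[S_{2}, D] f = 96x^3 - 24x^2 - 2x + 1/3
(-4([S_{2}, D])) f = -384x^3 + 96x^2 + 8x - 4/3
(3(-4([S_{2}, D]))) f = -1152x^3 + 288x^2 + 24x - 4

the result is g(x) = -1152x^3 + 288x^2 + 24x - 4


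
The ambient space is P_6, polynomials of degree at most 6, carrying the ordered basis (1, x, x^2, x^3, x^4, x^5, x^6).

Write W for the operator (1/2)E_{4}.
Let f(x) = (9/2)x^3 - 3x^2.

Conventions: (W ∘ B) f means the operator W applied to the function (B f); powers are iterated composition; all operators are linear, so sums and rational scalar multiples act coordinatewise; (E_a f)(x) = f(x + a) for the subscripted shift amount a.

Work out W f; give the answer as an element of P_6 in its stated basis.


the image equals g(x) = (9/4)x^3 + (51/2)x^2 + 96x + 120

E_{4} f = (9/2)x^3 + 51x^2 + 192x + 240
((1/2)E_{4}) f = (9/4)x^3 + (51/2)x^2 + 96x + 120


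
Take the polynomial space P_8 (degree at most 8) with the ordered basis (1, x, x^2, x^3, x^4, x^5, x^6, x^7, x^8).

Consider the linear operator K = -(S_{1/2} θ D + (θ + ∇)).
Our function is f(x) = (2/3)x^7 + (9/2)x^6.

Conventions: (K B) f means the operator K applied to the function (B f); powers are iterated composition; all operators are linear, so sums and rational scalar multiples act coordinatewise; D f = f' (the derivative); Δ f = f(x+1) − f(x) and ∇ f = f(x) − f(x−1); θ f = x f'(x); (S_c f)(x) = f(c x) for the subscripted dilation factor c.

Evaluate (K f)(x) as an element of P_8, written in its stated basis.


D f = (14/3)x^6 + 27x^5
θ D f = 28x^6 + 135x^5
S_{1/2} θ D f = (7/16)x^6 + (135/32)x^5
θ f = (14/3)x^7 + 27x^6
∇ f = (14/3)x^6 + 13x^5 - (265/6)x^4 + (200/3)x^3 - (107/2)x^2 + (67/3)x - 23/6
(θ + ∇) f = (14/3)x^7 + (95/3)x^6 + 13x^5 - (265/6)x^4 + (200/3)x^3 - (107/2)x^2 + (67/3)x - 23/6
(S_{1/2} θ D + (θ + ∇)) f = (14/3)x^7 + (1541/48)x^6 + (551/32)x^5 - (265/6)x^4 + (200/3)x^3 - (107/2)x^2 + (67/3)x - 23/6
(-(S_{1/2} θ D + (θ + ∇))) f = -(14/3)x^7 - (1541/48)x^6 - (551/32)x^5 + (265/6)x^4 - (200/3)x^3 + (107/2)x^2 - (67/3)x + 23/6

the result is g(x) = -(14/3)x^7 - (1541/48)x^6 - (551/32)x^5 + (265/6)x^4 - (200/3)x^3 + (107/2)x^2 - (67/3)x + 23/6


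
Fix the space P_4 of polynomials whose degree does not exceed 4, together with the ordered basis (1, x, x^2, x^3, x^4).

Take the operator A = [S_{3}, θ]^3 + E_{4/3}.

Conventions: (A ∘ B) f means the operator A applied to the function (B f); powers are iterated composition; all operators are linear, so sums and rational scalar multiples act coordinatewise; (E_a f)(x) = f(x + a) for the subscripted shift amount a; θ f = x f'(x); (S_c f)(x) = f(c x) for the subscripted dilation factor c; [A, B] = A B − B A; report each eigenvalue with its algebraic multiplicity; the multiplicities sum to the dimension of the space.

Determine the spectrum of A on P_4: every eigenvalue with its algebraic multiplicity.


image of 1: 1
image of x: x + 4/3
image of x^2: x^2 + (8/3)x + 16/9
image of x^3: x^3 + 4x^2 + (16/3)x + 64/27
image of x^4: x^4 + (16/3)x^3 + (32/3)x^2 + (256/27)x + 256/81
the matrix is upper triangular; its diagonal is (1, 1, 1, 1, 1)
for a triangular matrix the eigenvalues are the diagonal entries, with algebraic multiplicity their repetition count

λ = 1 (multiplicity 5)


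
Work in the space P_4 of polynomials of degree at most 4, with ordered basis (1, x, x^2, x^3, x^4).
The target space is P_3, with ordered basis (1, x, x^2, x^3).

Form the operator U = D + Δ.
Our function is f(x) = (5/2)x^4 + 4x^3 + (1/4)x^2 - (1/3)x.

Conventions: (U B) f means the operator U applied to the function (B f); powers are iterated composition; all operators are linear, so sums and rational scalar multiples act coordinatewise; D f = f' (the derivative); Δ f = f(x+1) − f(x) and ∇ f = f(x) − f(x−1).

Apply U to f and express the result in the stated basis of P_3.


the result is g(x) = 20x^3 + 39x^2 + 23x + 73/12

D f = 10x^3 + 12x^2 + (1/2)x - 1/3
Δ f = 10x^3 + 27x^2 + (45/2)x + 77/12
(D + Δ) f = 20x^3 + 39x^2 + 23x + 73/12


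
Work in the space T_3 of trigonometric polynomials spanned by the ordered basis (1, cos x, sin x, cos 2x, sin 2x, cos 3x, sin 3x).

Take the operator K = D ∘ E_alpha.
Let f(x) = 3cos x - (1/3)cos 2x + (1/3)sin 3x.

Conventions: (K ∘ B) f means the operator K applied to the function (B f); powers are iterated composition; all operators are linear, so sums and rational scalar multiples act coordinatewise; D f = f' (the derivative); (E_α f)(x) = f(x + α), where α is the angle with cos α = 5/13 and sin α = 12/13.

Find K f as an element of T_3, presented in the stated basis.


E_alpha f = (15/13)cos x - (36/13)sin x + (119/507)cos 2x + (40/169)sin 2x - (276/2197)cos 3x - (2035/6591)sin 3x
D E_alpha f = -(36/13)cos x - (15/13)sin x + (80/169)cos 2x - (238/507)sin 2x - (2035/2197)cos 3x + (828/2197)sin 3x

g(x) = -(36/13)cos x - (15/13)sin x + (80/169)cos 2x - (238/507)sin 2x - (2035/2197)cos 3x + (828/2197)sin 3x


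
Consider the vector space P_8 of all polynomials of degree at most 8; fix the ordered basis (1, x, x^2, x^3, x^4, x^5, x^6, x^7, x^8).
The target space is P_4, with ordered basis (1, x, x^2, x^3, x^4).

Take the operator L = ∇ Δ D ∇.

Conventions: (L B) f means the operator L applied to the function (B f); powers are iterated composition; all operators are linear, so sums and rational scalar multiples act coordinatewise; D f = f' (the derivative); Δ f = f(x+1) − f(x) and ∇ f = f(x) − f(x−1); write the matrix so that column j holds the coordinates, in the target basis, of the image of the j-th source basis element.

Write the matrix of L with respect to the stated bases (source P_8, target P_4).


image of 1: 0
image of x: 0
image of x^2: 0
image of x^3: 0
image of x^4: 24
image of x^5: 120x - 60
image of x^6: 360x^2 - 360x + 180
image of x^7: 840x^3 - 1260x^2 + 1260x - 420
image of x^8: 1680x^4 - 3360x^3 + 5040x^2 - 3360x + 1008
each image's coordinates form column j of the matrix

the matrix is [[0, 0, 0, 0, 24, -60, 180, -420, 1008]; [0, 0, 0, 0, 0, 120, -360, 1260, -3360]; [0, 0, 0, 0, 0, 0, 360, -1260, 5040]; [0, 0, 0, 0, 0, 0, 0, 840, -3360]; [0, 0, 0, 0, 0, 0, 0, 0, 1680]] (rows listed top to bottom)


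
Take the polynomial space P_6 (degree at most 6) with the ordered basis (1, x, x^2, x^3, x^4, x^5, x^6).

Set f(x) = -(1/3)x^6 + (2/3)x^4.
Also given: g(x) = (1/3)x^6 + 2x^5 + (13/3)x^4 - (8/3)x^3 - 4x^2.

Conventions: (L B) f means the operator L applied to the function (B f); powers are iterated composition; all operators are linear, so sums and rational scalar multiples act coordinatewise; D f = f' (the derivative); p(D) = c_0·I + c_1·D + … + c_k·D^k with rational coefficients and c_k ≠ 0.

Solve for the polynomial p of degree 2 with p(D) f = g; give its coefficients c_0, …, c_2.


D^0 f = -(1/3)x^6 + (2/3)x^4
D^1 f = -2x^5 + (8/3)x^3
D^2 f = -10x^4 + 8x^2
matching coefficients of g against c_0 f + c_1 Df + … from the top degree down determines the c_i
solution: c_0 = -1, c_1 = -1, c_2 = -1/2

p(D) = -I − D − (1/2)·D^2, i.e. c_0 = -1, c_1 = -1, c_2 = -1/2


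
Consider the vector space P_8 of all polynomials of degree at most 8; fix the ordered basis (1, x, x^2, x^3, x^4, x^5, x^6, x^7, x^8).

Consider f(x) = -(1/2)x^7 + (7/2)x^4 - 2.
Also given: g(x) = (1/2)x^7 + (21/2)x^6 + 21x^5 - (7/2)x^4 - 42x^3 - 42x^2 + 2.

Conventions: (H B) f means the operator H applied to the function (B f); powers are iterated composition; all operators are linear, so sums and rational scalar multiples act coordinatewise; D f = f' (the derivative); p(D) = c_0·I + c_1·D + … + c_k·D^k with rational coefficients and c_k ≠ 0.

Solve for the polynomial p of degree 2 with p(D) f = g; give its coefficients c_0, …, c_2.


p(D) = -I − 3·D − D^2, i.e. c_0 = -1, c_1 = -3, c_2 = -1

D^0 f = -(1/2)x^7 + (7/2)x^4 - 2
D^1 f = -(7/2)x^6 + 14x^3
D^2 f = -21x^5 + 42x^2
matching coefficients of g against c_0 f + c_1 Df + … from the top degree down determines the c_i
solution: c_0 = -1, c_1 = -3, c_2 = -1


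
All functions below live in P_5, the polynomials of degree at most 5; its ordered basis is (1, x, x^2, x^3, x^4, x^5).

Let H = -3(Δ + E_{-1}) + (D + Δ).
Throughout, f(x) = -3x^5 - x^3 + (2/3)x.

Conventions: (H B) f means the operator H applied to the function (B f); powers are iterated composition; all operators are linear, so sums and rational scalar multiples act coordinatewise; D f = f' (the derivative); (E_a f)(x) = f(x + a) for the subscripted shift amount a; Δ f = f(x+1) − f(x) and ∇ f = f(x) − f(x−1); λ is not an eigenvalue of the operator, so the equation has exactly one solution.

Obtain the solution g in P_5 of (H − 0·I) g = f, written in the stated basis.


the image equals g(x) = x^5 + (10/3)x^4 - (67/9)x^3 - (404/9)x^2 - (722/27)x + 3992/81

write g with unknown coordinates in the stated basis and equate coefficients in (H − 0·I) g = f
solving from the highest basis element down gives g = x^5 + (10/3)x^4 - (67/9)x^3 - (404/9)x^2 - (722/27)x + 3992/81
check: H g = -3x^5 - x^3 + (2/3)x
so H g − 0·g = -3x^5 - x^3 + (2/3)x = f ✓


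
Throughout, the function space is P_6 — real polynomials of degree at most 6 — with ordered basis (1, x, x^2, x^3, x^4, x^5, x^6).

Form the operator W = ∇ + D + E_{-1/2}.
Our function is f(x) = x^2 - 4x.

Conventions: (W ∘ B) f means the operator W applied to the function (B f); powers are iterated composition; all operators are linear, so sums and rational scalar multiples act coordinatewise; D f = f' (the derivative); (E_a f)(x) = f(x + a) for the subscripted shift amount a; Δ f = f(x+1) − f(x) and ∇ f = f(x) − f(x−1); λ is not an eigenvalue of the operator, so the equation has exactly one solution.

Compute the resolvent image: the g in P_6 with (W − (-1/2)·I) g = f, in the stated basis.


write g with unknown coordinates in the stated basis and equate coefficients in (W − (-1/2)·I) g = f
solving from the highest basis element down gives g = (2/3)x^2 - 4x + 13/3
check: W g = (2/3)x^2 - 2x - 13/6
so W g − (-1/2)·g = x^2 - 4x = f ✓

the result is g(x) = (2/3)x^2 - 4x + 13/3


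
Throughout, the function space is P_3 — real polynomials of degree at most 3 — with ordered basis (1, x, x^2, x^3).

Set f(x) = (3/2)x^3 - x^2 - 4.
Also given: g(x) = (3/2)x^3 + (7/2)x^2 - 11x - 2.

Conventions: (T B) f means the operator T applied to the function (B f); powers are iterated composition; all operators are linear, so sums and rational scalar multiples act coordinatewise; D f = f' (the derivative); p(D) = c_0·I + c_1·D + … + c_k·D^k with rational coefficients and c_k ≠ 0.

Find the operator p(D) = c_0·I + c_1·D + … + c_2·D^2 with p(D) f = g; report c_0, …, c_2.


p(D) = I + D − D^2, i.e. c_0 = 1, c_1 = 1, c_2 = -1

D^0 f = (3/2)x^3 - x^2 - 4
D^1 f = (9/2)x^2 - 2x
D^2 f = 9x - 2
matching coefficients of g against c_0 f + c_1 Df + … from the top degree down determines the c_i
solution: c_0 = 1, c_1 = 1, c_2 = -1


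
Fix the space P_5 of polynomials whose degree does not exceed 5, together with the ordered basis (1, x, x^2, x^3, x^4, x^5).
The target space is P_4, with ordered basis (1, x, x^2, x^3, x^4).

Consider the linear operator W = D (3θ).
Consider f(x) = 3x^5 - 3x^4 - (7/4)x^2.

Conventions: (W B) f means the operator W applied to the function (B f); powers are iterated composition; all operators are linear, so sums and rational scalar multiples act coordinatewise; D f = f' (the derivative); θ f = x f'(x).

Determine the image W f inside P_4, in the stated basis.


g(x) = 225x^4 - 144x^3 - 21x

θ f = 15x^5 - 12x^4 - (7/2)x^2
(3θ) f = 45x^5 - 36x^4 - (21/2)x^2
D (3θ) f = 225x^4 - 144x^3 - 21x


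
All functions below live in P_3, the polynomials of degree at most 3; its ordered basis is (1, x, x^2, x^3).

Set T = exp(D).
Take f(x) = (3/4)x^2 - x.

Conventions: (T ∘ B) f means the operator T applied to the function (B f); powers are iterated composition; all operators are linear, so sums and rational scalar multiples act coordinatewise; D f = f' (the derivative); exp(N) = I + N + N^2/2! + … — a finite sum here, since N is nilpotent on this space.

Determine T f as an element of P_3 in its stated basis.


the image equals g(x) = (3/4)x^2 + (1/2)x - 1/4

order-1 term: (3/2)x - 1
order-2 term: 3/4
the series for exp(D) f terminates at order 2
exp(D) f = (3/4)x^2 + (1/2)x - 1/4


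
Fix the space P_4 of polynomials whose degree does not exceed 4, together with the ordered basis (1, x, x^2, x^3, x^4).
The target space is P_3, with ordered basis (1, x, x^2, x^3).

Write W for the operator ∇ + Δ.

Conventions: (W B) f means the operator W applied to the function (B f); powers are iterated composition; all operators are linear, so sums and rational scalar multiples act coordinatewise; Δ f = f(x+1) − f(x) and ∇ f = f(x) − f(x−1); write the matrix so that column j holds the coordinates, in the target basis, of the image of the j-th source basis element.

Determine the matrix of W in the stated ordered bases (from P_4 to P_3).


the matrix is [[0, 2, 0, 2, 0]; [0, 0, 4, 0, 8]; [0, 0, 0, 6, 0]; [0, 0, 0, 0, 8]] (rows listed top to bottom)

image of 1: 0
image of x: 2
image of x^2: 4x
image of x^3: 6x^2 + 2
image of x^4: 8x^3 + 8x
each image's coordinates form column j of the matrix


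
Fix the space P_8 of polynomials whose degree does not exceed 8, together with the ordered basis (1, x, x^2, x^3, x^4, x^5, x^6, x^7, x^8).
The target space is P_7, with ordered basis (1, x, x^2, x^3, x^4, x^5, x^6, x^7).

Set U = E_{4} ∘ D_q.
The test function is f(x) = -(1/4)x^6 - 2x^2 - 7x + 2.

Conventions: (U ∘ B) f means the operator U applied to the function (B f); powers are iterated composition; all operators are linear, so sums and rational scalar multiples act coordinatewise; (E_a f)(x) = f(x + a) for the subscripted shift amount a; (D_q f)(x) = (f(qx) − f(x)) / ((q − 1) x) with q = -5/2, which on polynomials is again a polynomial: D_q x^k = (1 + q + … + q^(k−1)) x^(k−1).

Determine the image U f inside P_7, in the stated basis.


g(x) = (2223/128)x^5 + (11115/32)x^4 + (11115/4)x^3 + 11115x^2 + 22233x + 17789

D_q f = (2223/128)x^5 + 3x - 7
E_{4} D_q f = (2223/128)x^5 + (11115/32)x^4 + (11115/4)x^3 + 11115x^2 + 22233x + 17789


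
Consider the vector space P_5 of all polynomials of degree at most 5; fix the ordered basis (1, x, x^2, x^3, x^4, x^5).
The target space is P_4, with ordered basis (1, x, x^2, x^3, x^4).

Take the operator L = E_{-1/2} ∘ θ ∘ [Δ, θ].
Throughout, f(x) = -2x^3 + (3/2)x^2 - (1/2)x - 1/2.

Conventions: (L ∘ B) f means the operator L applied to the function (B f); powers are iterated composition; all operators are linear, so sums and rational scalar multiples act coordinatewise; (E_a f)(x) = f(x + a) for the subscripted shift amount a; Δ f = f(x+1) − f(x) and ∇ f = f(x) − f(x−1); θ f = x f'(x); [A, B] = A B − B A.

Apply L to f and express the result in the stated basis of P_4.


θ f = -6x^3 + 3x^2 - (1/2)x
Δ θ f = -18x^2 - 12x - 7/2
Δ f = -6x^2 - 3x - 1
θ Δ f = -12x^2 - 3x
[Δ, θ] f = -6x^2 - 9x - 7/2
θ [Δ, θ] f = -12x^2 - 9x
E_{-1/2} θ [Δ, θ] f = -12x^2 + 3x + 3/2

the result is g(x) = -12x^2 + 3x + 3/2


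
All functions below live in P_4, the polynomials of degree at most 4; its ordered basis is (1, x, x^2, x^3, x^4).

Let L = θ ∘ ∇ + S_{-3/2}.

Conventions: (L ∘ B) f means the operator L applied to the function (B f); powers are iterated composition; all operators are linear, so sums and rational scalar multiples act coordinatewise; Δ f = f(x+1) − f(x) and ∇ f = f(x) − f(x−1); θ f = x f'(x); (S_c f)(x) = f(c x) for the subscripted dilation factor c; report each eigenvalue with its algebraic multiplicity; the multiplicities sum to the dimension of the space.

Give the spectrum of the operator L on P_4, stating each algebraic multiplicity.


λ = -27/8 (multiplicity 1), λ = -3/2 (multiplicity 1), λ = 1 (multiplicity 1), λ = 9/4 (multiplicity 1), λ = 81/16 (multiplicity 1)

image of 1: 1
image of x: -(3/2)x
image of x^2: (9/4)x^2 + 2x
image of x^3: -(27/8)x^3 + 6x^2 - 3x
image of x^4: (81/16)x^4 + 12x^3 - 12x^2 + 4x
the matrix is upper triangular; its diagonal is (1, -3/2, 9/4, -27/8, 81/16)
for a triangular matrix the eigenvalues are the diagonal entries, with algebraic multiplicity their repetition count


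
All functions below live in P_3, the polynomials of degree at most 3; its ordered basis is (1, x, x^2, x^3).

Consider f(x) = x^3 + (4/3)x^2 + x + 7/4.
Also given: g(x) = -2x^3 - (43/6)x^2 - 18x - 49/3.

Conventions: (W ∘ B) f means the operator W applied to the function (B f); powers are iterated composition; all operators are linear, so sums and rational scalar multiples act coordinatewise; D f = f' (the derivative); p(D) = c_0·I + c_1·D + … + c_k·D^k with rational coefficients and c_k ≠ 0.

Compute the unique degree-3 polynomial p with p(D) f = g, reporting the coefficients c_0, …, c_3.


D^0 f = x^3 + (4/3)x^2 + x + 7/4
D^1 f = 3x^2 + (8/3)x + 1
D^2 f = 6x + 8/3
D^3 f = 6
matching coefficients of g against c_0 f + c_1 Df + … from the top degree down determines the c_i
solution: c_0 = -2, c_1 = -3/2, c_2 = -2, c_3 = -1

p(D) = -2·I − (3/2)·D − 2·D^2 − D^3, i.e. c_0 = -2, c_1 = -3/2, c_2 = -2, c_3 = -1


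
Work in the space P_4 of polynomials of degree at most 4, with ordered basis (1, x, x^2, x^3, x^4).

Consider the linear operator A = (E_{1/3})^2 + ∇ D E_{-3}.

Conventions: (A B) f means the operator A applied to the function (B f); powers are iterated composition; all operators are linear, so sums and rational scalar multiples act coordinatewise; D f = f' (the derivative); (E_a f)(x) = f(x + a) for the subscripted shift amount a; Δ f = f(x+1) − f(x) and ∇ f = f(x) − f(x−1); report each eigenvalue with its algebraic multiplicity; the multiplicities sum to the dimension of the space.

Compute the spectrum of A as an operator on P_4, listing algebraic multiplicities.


λ = 1 (multiplicity 5)

image of 1: 1
image of x: x + 2/3
image of x^2: x^2 + (4/3)x + 22/9
image of x^3: x^3 + 2x^2 + (22/3)x - 559/27
image of x^4: x^4 + (8/3)x^3 + (44/3)x^2 - (2236/27)x + 12004/81
the matrix is upper triangular; its diagonal is (1, 1, 1, 1, 1)
for a triangular matrix the eigenvalues are the diagonal entries, with algebraic multiplicity their repetition count


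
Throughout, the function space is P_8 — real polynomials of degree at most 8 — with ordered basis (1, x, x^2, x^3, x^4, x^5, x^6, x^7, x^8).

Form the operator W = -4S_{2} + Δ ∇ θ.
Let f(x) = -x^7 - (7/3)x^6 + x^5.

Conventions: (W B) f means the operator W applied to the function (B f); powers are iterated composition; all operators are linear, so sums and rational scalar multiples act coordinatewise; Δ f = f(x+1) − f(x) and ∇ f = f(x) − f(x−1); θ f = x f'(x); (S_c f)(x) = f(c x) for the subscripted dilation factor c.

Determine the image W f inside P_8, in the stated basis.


S_{2} f = -128x^7 - (448/3)x^6 + 32x^5
(-4S_{2}) f = 512x^7 + (1792/3)x^6 - 128x^5
θ f = -7x^7 - 14x^6 + 5x^5
∇ θ f = -49x^6 + 63x^5 - 10x^4 - 85x^3 + 113x^2 - 60x + 12
Δ ∇ θ f = -294x^5 - 420x^4 - 390x^3 - 420x^2 - 48x - 28
(-4S_{2} + Δ ∇ θ) f = 512x^7 + (1792/3)x^6 - 422x^5 - 420x^4 - 390x^3 - 420x^2 - 48x - 28

the result is g(x) = 512x^7 + (1792/3)x^6 - 422x^5 - 420x^4 - 390x^3 - 420x^2 - 48x - 28


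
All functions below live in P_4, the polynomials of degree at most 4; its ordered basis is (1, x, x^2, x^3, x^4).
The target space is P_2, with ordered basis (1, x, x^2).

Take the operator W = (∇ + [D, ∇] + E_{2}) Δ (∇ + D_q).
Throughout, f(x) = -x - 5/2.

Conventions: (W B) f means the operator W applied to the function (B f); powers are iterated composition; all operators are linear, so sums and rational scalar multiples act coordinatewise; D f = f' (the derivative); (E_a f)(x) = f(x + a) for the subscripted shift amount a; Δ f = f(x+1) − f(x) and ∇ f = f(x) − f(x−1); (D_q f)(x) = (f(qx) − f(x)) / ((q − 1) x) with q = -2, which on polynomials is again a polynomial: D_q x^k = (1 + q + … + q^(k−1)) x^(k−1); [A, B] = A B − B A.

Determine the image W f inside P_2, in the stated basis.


g(x) = 0

∇ f = -1
D_q f = -1
(∇ + D_q) f = -2
Δ (∇ + D_q) f = 0
∇ Δ (∇ + D_q) f = 0
∇ Δ (∇ + D_q) f = 0
D ∇ Δ (∇ + D_q) f = 0
D Δ (∇ + D_q) f = 0
∇ D Δ (∇ + D_q) f = 0
[D, ∇] Δ (∇ + D_q) f = 0
E_{2} Δ (∇ + D_q) f = 0
(∇ + [D, ∇] + E_{2}) Δ (∇ + D_q) f = 0


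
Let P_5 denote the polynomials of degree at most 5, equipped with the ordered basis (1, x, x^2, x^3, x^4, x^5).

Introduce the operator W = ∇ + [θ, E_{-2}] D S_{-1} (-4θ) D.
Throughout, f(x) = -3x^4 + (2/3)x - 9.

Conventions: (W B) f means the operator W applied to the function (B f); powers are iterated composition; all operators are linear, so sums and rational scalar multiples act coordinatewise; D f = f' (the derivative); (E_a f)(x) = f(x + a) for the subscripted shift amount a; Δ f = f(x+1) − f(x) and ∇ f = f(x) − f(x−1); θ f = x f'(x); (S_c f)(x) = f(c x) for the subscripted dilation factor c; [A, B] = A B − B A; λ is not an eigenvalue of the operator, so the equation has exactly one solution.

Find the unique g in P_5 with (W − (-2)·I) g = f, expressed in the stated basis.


write g with unknown coordinates in the stated basis and equate coefficients in (W − (-2)·I) g = f
solving from the highest basis element down gives g = -(3/2)x^4 + 3x^3 - 9x^2 + (2693/6)x - 2867/3
check: W g = -6x^3 + 18x^2 - 897x + 5707/3
so W g − (-2)·g = -3x^4 + (2/3)x - 9 = f ✓

g(x) = -(3/2)x^4 + 3x^3 - 9x^2 + (2693/6)x - 2867/3


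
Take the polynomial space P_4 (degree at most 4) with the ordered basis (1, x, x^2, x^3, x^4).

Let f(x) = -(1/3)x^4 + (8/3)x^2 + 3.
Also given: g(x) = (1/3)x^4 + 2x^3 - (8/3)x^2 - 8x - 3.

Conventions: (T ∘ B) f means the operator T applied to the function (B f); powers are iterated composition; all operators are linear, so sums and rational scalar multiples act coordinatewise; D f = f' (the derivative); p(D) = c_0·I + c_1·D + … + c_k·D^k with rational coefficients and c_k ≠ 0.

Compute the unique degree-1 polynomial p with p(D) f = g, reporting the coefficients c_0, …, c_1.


p(D) = -I − (3/2)·D, i.e. c_0 = -1, c_1 = -3/2

D^0 f = -(1/3)x^4 + (8/3)x^2 + 3
D^1 f = -(4/3)x^3 + (16/3)x
matching coefficients of g against c_0 f + c_1 Df + … from the top degree down determines the c_i
solution: c_0 = -1, c_1 = -3/2


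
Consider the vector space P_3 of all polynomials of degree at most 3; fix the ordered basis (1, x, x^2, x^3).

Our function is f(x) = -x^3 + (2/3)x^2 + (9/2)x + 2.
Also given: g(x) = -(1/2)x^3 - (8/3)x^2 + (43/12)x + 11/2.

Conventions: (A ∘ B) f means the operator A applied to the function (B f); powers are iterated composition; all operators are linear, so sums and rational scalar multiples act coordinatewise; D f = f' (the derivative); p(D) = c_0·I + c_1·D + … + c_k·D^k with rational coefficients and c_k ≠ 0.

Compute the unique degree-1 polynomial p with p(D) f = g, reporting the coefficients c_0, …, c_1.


D^0 f = -x^3 + (2/3)x^2 + (9/2)x + 2
D^1 f = -3x^2 + (4/3)x + 9/2
matching coefficients of g against c_0 f + c_1 Df + … from the top degree down determines the c_i
solution: c_0 = 1/2, c_1 = 1

c_0 = 1/2, c_1 = 1


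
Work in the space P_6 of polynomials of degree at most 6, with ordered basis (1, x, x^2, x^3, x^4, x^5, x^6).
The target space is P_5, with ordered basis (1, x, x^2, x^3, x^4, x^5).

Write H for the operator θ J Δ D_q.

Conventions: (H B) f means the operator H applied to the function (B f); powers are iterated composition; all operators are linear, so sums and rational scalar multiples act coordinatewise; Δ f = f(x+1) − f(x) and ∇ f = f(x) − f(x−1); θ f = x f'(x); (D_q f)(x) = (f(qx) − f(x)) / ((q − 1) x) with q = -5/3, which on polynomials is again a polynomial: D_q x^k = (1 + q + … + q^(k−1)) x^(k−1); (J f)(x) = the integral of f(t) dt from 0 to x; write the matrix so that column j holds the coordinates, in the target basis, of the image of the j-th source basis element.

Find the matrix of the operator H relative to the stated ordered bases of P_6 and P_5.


image of 1: 0
image of x: 0
image of x^2: -(2/3)x
image of x^3: (38/9)x^2 + (19/9)x
image of x^4: -(68/9)x^3 - (68/9)x^2 - (68/27)x
image of x^5: (1684/81)x^4 + (842/27)x^3 + (1684/81)x^2 + (421/81)x
image of x^6: -(9310/243)x^5 - (18620/243)x^4 - (18620/243)x^3 - (9310/243)x^2 - (1862/243)x
each image's coordinates form column j of the matrix

the matrix is [[0, 0, 0, 0, 0, 0, 0]; [0, 0, -2/3, 19/9, -68/27, 421/81, -1862/243]; [0, 0, 0, 38/9, -68/9, 1684/81, -9310/243]; [0, 0, 0, 0, -68/9, 842/27, -18620/243]; [0, 0, 0, 0, 0, 1684/81, -18620/243]; [0, 0, 0, 0, 0, 0, -9310/243]] (rows listed top to bottom)
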